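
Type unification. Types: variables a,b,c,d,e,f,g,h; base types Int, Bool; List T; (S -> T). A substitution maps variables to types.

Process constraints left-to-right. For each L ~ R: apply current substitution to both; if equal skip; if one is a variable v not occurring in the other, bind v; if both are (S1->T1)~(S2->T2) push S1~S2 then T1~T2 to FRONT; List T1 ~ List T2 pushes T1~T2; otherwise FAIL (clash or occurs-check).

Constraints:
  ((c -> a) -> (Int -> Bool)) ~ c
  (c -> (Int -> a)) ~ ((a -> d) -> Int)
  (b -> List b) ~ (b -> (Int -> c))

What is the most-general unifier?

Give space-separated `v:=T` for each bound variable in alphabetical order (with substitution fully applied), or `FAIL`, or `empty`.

step 1: unify ((c -> a) -> (Int -> Bool)) ~ c  [subst: {-} | 2 pending]
  occurs-check fail

Answer: FAIL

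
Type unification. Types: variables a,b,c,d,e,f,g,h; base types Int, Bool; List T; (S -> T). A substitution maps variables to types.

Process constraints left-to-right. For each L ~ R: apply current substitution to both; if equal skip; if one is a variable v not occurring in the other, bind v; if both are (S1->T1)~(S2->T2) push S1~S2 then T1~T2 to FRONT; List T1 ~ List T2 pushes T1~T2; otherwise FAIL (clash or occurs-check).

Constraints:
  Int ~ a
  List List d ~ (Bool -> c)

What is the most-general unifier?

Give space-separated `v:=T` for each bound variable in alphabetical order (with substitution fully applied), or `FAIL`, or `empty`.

Answer: FAIL

Derivation:
step 1: unify Int ~ a  [subst: {-} | 1 pending]
  bind a := Int
step 2: unify List List d ~ (Bool -> c)  [subst: {a:=Int} | 0 pending]
  clash: List List d vs (Bool -> c)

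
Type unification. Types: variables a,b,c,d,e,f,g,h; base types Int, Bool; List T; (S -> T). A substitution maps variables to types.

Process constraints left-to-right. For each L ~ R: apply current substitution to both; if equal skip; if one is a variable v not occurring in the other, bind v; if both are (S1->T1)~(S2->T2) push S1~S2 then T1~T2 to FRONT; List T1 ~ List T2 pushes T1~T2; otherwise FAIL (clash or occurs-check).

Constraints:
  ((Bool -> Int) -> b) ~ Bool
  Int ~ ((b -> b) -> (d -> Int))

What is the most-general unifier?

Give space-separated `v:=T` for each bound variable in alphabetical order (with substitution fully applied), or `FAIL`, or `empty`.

Answer: FAIL

Derivation:
step 1: unify ((Bool -> Int) -> b) ~ Bool  [subst: {-} | 1 pending]
  clash: ((Bool -> Int) -> b) vs Bool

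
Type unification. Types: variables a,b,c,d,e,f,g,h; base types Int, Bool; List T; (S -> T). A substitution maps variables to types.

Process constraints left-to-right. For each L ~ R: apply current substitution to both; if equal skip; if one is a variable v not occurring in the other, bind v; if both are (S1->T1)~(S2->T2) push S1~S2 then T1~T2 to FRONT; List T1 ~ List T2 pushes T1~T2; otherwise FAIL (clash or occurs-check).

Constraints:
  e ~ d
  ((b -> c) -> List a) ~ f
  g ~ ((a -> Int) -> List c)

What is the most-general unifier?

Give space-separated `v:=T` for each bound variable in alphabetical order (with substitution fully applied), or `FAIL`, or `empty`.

step 1: unify e ~ d  [subst: {-} | 2 pending]
  bind e := d
step 2: unify ((b -> c) -> List a) ~ f  [subst: {e:=d} | 1 pending]
  bind f := ((b -> c) -> List a)
step 3: unify g ~ ((a -> Int) -> List c)  [subst: {e:=d, f:=((b -> c) -> List a)} | 0 pending]
  bind g := ((a -> Int) -> List c)

Answer: e:=d f:=((b -> c) -> List a) g:=((a -> Int) -> List c)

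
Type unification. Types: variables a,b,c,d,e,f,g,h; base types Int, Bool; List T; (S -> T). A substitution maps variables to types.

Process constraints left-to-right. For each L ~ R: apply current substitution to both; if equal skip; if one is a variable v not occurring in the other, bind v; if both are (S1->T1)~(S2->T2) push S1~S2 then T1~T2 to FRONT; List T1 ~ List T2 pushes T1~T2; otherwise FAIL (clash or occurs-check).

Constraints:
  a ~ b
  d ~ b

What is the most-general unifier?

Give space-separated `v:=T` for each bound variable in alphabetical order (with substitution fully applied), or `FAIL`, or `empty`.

Answer: a:=b d:=b

Derivation:
step 1: unify a ~ b  [subst: {-} | 1 pending]
  bind a := b
step 2: unify d ~ b  [subst: {a:=b} | 0 pending]
  bind d := b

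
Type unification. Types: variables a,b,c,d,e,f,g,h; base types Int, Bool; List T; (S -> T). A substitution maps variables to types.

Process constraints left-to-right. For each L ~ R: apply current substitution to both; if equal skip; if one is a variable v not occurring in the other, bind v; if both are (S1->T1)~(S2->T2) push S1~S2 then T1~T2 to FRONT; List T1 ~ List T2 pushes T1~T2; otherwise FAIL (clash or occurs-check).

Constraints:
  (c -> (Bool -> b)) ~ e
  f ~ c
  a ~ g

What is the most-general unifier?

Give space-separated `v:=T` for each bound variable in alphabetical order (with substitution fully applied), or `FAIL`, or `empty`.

step 1: unify (c -> (Bool -> b)) ~ e  [subst: {-} | 2 pending]
  bind e := (c -> (Bool -> b))
step 2: unify f ~ c  [subst: {e:=(c -> (Bool -> b))} | 1 pending]
  bind f := c
step 3: unify a ~ g  [subst: {e:=(c -> (Bool -> b)), f:=c} | 0 pending]
  bind a := g

Answer: a:=g e:=(c -> (Bool -> b)) f:=c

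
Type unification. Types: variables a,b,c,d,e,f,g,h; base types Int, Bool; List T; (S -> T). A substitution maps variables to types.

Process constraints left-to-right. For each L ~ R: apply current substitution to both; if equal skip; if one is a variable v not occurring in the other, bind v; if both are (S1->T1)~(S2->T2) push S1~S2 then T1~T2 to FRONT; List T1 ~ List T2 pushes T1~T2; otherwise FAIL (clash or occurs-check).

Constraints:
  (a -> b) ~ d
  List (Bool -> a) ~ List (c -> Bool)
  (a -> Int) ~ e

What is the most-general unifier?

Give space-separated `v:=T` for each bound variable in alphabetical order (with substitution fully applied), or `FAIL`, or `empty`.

Answer: a:=Bool c:=Bool d:=(Bool -> b) e:=(Bool -> Int)

Derivation:
step 1: unify (a -> b) ~ d  [subst: {-} | 2 pending]
  bind d := (a -> b)
step 2: unify List (Bool -> a) ~ List (c -> Bool)  [subst: {d:=(a -> b)} | 1 pending]
  -> decompose List: push (Bool -> a)~(c -> Bool)
step 3: unify (Bool -> a) ~ (c -> Bool)  [subst: {d:=(a -> b)} | 1 pending]
  -> decompose arrow: push Bool~c, a~Bool
step 4: unify Bool ~ c  [subst: {d:=(a -> b)} | 2 pending]
  bind c := Bool
step 5: unify a ~ Bool  [subst: {d:=(a -> b), c:=Bool} | 1 pending]
  bind a := Bool
step 6: unify (Bool -> Int) ~ e  [subst: {d:=(a -> b), c:=Bool, a:=Bool} | 0 pending]
  bind e := (Bool -> Int)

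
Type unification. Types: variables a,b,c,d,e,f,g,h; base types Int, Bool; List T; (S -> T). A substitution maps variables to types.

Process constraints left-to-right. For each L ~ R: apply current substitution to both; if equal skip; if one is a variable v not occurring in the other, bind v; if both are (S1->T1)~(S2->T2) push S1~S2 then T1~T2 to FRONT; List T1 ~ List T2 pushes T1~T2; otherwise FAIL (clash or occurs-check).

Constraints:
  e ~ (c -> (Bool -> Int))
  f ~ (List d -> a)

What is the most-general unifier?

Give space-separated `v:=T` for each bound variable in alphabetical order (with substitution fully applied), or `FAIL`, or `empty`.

step 1: unify e ~ (c -> (Bool -> Int))  [subst: {-} | 1 pending]
  bind e := (c -> (Bool -> Int))
step 2: unify f ~ (List d -> a)  [subst: {e:=(c -> (Bool -> Int))} | 0 pending]
  bind f := (List d -> a)

Answer: e:=(c -> (Bool -> Int)) f:=(List d -> a)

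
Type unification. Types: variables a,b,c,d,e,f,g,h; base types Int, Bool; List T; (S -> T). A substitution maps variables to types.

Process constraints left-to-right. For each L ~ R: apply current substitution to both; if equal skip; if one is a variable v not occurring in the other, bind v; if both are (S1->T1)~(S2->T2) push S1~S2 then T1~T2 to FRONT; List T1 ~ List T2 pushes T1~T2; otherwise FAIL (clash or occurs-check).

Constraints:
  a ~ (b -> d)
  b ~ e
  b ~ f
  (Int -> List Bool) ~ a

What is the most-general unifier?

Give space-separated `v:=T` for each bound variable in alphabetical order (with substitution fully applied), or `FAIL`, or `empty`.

step 1: unify a ~ (b -> d)  [subst: {-} | 3 pending]
  bind a := (b -> d)
step 2: unify b ~ e  [subst: {a:=(b -> d)} | 2 pending]
  bind b := e
step 3: unify e ~ f  [subst: {a:=(b -> d), b:=e} | 1 pending]
  bind e := f
step 4: unify (Int -> List Bool) ~ (f -> d)  [subst: {a:=(b -> d), b:=e, e:=f} | 0 pending]
  -> decompose arrow: push Int~f, List Bool~d
step 5: unify Int ~ f  [subst: {a:=(b -> d), b:=e, e:=f} | 1 pending]
  bind f := Int
step 6: unify List Bool ~ d  [subst: {a:=(b -> d), b:=e, e:=f, f:=Int} | 0 pending]
  bind d := List Bool

Answer: a:=(Int -> List Bool) b:=Int d:=List Bool e:=Int f:=Int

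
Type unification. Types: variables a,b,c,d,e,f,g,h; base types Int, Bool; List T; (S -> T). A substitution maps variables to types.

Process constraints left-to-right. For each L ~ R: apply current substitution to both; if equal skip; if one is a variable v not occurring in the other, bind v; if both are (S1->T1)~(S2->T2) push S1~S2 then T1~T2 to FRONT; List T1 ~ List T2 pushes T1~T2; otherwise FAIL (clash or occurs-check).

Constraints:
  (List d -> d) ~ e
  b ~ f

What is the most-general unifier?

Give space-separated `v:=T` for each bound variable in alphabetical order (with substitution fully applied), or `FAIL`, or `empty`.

step 1: unify (List d -> d) ~ e  [subst: {-} | 1 pending]
  bind e := (List d -> d)
step 2: unify b ~ f  [subst: {e:=(List d -> d)} | 0 pending]
  bind b := f

Answer: b:=f e:=(List d -> d)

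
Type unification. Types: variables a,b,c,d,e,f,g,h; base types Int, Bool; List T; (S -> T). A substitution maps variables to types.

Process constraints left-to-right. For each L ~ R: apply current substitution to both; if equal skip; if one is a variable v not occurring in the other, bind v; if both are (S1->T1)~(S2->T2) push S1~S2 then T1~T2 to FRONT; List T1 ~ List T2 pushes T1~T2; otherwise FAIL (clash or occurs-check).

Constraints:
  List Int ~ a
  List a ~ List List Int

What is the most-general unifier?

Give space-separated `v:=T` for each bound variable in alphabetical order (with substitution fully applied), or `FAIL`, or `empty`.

step 1: unify List Int ~ a  [subst: {-} | 1 pending]
  bind a := List Int
step 2: unify List List Int ~ List List Int  [subst: {a:=List Int} | 0 pending]
  -> identical, skip

Answer: a:=List Int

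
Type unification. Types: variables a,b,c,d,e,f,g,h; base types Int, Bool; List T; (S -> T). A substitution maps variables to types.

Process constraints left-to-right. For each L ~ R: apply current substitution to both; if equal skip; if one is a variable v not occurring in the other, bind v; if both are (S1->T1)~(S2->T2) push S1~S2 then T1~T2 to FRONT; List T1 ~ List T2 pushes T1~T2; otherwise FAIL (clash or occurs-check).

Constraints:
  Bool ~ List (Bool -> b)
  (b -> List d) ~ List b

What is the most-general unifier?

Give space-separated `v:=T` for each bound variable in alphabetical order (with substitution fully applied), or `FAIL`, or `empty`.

Answer: FAIL

Derivation:
step 1: unify Bool ~ List (Bool -> b)  [subst: {-} | 1 pending]
  clash: Bool vs List (Bool -> b)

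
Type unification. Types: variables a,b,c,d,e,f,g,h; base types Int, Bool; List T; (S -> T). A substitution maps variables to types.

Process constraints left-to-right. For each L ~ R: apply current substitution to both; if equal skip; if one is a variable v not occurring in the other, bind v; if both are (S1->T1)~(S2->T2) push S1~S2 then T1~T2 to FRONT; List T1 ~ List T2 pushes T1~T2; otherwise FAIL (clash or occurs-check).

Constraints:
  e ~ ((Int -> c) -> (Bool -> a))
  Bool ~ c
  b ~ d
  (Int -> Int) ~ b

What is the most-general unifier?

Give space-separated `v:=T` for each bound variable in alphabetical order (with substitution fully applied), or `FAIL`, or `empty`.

step 1: unify e ~ ((Int -> c) -> (Bool -> a))  [subst: {-} | 3 pending]
  bind e := ((Int -> c) -> (Bool -> a))
step 2: unify Bool ~ c  [subst: {e:=((Int -> c) -> (Bool -> a))} | 2 pending]
  bind c := Bool
step 3: unify b ~ d  [subst: {e:=((Int -> c) -> (Bool -> a)), c:=Bool} | 1 pending]
  bind b := d
step 4: unify (Int -> Int) ~ d  [subst: {e:=((Int -> c) -> (Bool -> a)), c:=Bool, b:=d} | 0 pending]
  bind d := (Int -> Int)

Answer: b:=(Int -> Int) c:=Bool d:=(Int -> Int) e:=((Int -> Bool) -> (Bool -> a))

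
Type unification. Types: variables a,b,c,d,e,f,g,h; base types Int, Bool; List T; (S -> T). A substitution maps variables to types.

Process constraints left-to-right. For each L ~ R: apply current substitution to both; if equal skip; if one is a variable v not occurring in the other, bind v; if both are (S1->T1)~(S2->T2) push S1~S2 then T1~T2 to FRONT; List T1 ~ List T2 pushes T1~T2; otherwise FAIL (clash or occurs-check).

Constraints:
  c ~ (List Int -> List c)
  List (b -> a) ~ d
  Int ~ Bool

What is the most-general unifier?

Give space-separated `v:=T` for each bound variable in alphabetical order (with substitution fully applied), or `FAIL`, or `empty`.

Answer: FAIL

Derivation:
step 1: unify c ~ (List Int -> List c)  [subst: {-} | 2 pending]
  occurs-check fail: c in (List Int -> List c)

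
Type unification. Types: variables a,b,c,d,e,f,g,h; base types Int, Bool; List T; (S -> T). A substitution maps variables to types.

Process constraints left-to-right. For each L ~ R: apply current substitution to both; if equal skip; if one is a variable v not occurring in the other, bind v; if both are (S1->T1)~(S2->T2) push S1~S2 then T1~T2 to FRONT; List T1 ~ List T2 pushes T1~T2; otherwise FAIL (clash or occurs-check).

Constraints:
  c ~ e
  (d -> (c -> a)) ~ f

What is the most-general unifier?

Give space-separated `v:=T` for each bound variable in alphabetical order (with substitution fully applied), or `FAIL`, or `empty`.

step 1: unify c ~ e  [subst: {-} | 1 pending]
  bind c := e
step 2: unify (d -> (e -> a)) ~ f  [subst: {c:=e} | 0 pending]
  bind f := (d -> (e -> a))

Answer: c:=e f:=(d -> (e -> a))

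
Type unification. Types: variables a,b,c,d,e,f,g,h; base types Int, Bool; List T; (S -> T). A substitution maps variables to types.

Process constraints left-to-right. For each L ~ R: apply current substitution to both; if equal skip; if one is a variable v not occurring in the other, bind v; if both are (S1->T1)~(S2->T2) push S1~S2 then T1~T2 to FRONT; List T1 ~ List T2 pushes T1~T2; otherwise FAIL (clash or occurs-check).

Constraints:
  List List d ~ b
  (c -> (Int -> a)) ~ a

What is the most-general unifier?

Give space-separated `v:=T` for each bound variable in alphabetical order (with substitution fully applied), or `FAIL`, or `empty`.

Answer: FAIL

Derivation:
step 1: unify List List d ~ b  [subst: {-} | 1 pending]
  bind b := List List d
step 2: unify (c -> (Int -> a)) ~ a  [subst: {b:=List List d} | 0 pending]
  occurs-check fail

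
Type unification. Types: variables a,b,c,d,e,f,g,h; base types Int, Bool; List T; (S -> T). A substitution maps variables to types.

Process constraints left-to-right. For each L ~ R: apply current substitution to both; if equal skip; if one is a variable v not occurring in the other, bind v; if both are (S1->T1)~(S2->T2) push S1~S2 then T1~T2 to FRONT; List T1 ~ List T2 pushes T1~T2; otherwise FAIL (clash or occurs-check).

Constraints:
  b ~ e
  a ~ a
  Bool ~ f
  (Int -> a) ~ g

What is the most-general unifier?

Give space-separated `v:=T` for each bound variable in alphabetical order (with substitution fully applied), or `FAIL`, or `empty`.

step 1: unify b ~ e  [subst: {-} | 3 pending]
  bind b := e
step 2: unify a ~ a  [subst: {b:=e} | 2 pending]
  -> identical, skip
step 3: unify Bool ~ f  [subst: {b:=e} | 1 pending]
  bind f := Bool
step 4: unify (Int -> a) ~ g  [subst: {b:=e, f:=Bool} | 0 pending]
  bind g := (Int -> a)

Answer: b:=e f:=Bool g:=(Int -> a)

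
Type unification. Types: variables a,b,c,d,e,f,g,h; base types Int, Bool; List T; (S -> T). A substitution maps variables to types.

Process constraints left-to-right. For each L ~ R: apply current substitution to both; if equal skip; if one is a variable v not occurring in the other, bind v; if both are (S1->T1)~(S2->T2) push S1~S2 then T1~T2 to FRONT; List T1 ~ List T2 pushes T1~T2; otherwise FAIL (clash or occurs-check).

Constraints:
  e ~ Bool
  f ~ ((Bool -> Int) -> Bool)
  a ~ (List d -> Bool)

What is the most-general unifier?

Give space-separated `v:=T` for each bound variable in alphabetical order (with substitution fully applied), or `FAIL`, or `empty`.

Answer: a:=(List d -> Bool) e:=Bool f:=((Bool -> Int) -> Bool)

Derivation:
step 1: unify e ~ Bool  [subst: {-} | 2 pending]
  bind e := Bool
step 2: unify f ~ ((Bool -> Int) -> Bool)  [subst: {e:=Bool} | 1 pending]
  bind f := ((Bool -> Int) -> Bool)
step 3: unify a ~ (List d -> Bool)  [subst: {e:=Bool, f:=((Bool -> Int) -> Bool)} | 0 pending]
  bind a := (List d -> Bool)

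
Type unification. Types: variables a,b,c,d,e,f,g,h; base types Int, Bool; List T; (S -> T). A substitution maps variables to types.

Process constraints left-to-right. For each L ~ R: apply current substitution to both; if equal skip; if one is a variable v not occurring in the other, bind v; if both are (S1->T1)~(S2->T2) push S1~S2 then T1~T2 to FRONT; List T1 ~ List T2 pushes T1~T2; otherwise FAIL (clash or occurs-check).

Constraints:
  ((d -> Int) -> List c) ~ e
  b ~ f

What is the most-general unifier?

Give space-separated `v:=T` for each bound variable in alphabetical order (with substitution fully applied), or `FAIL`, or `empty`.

Answer: b:=f e:=((d -> Int) -> List c)

Derivation:
step 1: unify ((d -> Int) -> List c) ~ e  [subst: {-} | 1 pending]
  bind e := ((d -> Int) -> List c)
step 2: unify b ~ f  [subst: {e:=((d -> Int) -> List c)} | 0 pending]
  bind b := f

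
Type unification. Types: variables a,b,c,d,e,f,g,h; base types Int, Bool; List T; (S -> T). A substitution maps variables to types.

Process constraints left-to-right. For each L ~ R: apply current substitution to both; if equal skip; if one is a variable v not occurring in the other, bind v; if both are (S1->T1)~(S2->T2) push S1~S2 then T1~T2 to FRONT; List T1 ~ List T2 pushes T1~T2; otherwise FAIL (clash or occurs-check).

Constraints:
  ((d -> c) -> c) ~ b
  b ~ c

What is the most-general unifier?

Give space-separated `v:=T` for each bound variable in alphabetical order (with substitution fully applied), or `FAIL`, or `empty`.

step 1: unify ((d -> c) -> c) ~ b  [subst: {-} | 1 pending]
  bind b := ((d -> c) -> c)
step 2: unify ((d -> c) -> c) ~ c  [subst: {b:=((d -> c) -> c)} | 0 pending]
  occurs-check fail

Answer: FAIL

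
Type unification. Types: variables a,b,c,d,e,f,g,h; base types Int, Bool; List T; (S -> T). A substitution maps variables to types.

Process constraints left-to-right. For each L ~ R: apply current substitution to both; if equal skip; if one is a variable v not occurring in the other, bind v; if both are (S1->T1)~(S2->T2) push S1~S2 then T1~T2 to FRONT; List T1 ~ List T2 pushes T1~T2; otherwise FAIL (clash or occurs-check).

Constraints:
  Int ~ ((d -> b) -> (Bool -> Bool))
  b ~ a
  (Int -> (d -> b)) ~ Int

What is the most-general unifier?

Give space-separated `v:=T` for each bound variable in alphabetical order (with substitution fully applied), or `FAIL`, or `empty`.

Answer: FAIL

Derivation:
step 1: unify Int ~ ((d -> b) -> (Bool -> Bool))  [subst: {-} | 2 pending]
  clash: Int vs ((d -> b) -> (Bool -> Bool))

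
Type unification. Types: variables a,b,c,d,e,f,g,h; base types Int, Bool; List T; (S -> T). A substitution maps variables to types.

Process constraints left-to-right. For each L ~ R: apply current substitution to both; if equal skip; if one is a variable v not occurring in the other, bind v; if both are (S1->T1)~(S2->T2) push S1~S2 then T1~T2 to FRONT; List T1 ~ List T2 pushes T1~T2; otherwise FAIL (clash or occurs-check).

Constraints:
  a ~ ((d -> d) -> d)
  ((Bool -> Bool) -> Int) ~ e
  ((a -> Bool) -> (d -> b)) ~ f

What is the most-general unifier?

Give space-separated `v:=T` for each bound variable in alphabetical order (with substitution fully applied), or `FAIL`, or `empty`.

step 1: unify a ~ ((d -> d) -> d)  [subst: {-} | 2 pending]
  bind a := ((d -> d) -> d)
step 2: unify ((Bool -> Bool) -> Int) ~ e  [subst: {a:=((d -> d) -> d)} | 1 pending]
  bind e := ((Bool -> Bool) -> Int)
step 3: unify ((((d -> d) -> d) -> Bool) -> (d -> b)) ~ f  [subst: {a:=((d -> d) -> d), e:=((Bool -> Bool) -> Int)} | 0 pending]
  bind f := ((((d -> d) -> d) -> Bool) -> (d -> b))

Answer: a:=((d -> d) -> d) e:=((Bool -> Bool) -> Int) f:=((((d -> d) -> d) -> Bool) -> (d -> b))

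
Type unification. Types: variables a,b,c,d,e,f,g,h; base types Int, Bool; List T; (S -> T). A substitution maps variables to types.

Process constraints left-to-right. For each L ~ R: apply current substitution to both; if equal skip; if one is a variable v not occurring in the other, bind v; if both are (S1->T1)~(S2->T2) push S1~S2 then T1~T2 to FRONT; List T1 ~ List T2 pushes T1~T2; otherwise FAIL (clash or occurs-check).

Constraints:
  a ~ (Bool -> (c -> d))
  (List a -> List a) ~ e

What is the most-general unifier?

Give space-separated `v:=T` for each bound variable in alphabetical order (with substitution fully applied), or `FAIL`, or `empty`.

Answer: a:=(Bool -> (c -> d)) e:=(List (Bool -> (c -> d)) -> List (Bool -> (c -> d)))

Derivation:
step 1: unify a ~ (Bool -> (c -> d))  [subst: {-} | 1 pending]
  bind a := (Bool -> (c -> d))
step 2: unify (List (Bool -> (c -> d)) -> List (Bool -> (c -> d))) ~ e  [subst: {a:=(Bool -> (c -> d))} | 0 pending]
  bind e := (List (Bool -> (c -> d)) -> List (Bool -> (c -> d)))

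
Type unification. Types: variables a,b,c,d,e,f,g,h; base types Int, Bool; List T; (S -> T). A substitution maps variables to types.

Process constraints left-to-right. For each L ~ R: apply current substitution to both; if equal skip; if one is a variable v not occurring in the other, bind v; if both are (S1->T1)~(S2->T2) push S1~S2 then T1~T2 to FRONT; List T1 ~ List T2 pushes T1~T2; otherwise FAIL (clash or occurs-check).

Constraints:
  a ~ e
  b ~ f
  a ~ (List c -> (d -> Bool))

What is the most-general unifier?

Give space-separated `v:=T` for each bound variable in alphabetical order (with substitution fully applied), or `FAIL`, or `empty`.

Answer: a:=(List c -> (d -> Bool)) b:=f e:=(List c -> (d -> Bool))

Derivation:
step 1: unify a ~ e  [subst: {-} | 2 pending]
  bind a := e
step 2: unify b ~ f  [subst: {a:=e} | 1 pending]
  bind b := f
step 3: unify e ~ (List c -> (d -> Bool))  [subst: {a:=e, b:=f} | 0 pending]
  bind e := (List c -> (d -> Bool))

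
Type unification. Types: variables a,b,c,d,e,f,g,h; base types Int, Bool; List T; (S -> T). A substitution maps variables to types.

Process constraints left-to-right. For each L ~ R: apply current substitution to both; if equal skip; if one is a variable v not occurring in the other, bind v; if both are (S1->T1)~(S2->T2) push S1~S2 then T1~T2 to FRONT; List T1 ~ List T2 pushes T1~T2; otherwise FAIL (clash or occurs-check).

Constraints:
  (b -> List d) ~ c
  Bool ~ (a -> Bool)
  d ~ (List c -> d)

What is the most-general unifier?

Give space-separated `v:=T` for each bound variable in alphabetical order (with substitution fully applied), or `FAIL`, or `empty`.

Answer: FAIL

Derivation:
step 1: unify (b -> List d) ~ c  [subst: {-} | 2 pending]
  bind c := (b -> List d)
step 2: unify Bool ~ (a -> Bool)  [subst: {c:=(b -> List d)} | 1 pending]
  clash: Bool vs (a -> Bool)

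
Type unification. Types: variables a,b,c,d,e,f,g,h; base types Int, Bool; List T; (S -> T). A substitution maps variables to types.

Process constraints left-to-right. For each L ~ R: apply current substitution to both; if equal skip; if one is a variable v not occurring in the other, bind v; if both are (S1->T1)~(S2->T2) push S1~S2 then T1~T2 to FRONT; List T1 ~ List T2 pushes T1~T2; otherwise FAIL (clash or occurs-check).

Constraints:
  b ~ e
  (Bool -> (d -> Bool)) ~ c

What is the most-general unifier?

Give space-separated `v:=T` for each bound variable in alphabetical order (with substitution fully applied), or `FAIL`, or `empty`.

Answer: b:=e c:=(Bool -> (d -> Bool))

Derivation:
step 1: unify b ~ e  [subst: {-} | 1 pending]
  bind b := e
step 2: unify (Bool -> (d -> Bool)) ~ c  [subst: {b:=e} | 0 pending]
  bind c := (Bool -> (d -> Bool))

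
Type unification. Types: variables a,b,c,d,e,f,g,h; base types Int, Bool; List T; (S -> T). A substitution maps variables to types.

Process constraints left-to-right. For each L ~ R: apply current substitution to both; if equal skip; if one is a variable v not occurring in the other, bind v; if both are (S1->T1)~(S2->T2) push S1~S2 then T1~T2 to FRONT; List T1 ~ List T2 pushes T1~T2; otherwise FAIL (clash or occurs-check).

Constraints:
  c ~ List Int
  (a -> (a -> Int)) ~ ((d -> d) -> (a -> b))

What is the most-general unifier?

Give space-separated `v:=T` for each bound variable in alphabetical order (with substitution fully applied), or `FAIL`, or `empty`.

Answer: a:=(d -> d) b:=Int c:=List Int

Derivation:
step 1: unify c ~ List Int  [subst: {-} | 1 pending]
  bind c := List Int
step 2: unify (a -> (a -> Int)) ~ ((d -> d) -> (a -> b))  [subst: {c:=List Int} | 0 pending]
  -> decompose arrow: push a~(d -> d), (a -> Int)~(a -> b)
step 3: unify a ~ (d -> d)  [subst: {c:=List Int} | 1 pending]
  bind a := (d -> d)
step 4: unify ((d -> d) -> Int) ~ ((d -> d) -> b)  [subst: {c:=List Int, a:=(d -> d)} | 0 pending]
  -> decompose arrow: push (d -> d)~(d -> d), Int~b
step 5: unify (d -> d) ~ (d -> d)  [subst: {c:=List Int, a:=(d -> d)} | 1 pending]
  -> identical, skip
step 6: unify Int ~ b  [subst: {c:=List Int, a:=(d -> d)} | 0 pending]
  bind b := Int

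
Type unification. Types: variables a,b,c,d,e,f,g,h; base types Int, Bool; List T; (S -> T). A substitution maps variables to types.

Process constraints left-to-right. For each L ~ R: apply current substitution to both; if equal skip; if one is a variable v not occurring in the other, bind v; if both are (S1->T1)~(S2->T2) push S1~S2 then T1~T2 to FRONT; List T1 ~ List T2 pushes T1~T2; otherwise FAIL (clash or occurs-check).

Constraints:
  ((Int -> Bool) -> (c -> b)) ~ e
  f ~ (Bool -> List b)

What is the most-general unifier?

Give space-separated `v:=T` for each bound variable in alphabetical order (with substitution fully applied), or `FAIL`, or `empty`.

step 1: unify ((Int -> Bool) -> (c -> b)) ~ e  [subst: {-} | 1 pending]
  bind e := ((Int -> Bool) -> (c -> b))
step 2: unify f ~ (Bool -> List b)  [subst: {e:=((Int -> Bool) -> (c -> b))} | 0 pending]
  bind f := (Bool -> List b)

Answer: e:=((Int -> Bool) -> (c -> b)) f:=(Bool -> List b)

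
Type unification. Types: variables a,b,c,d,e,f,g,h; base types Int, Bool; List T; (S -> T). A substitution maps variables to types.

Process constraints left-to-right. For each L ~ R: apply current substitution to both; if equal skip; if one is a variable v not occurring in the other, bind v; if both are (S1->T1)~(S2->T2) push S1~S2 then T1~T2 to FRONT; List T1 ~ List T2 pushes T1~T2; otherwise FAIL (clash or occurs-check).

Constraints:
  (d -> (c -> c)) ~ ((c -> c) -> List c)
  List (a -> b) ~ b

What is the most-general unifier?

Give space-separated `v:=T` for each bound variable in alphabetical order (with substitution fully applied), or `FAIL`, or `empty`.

Answer: FAIL

Derivation:
step 1: unify (d -> (c -> c)) ~ ((c -> c) -> List c)  [subst: {-} | 1 pending]
  -> decompose arrow: push d~(c -> c), (c -> c)~List c
step 2: unify d ~ (c -> c)  [subst: {-} | 2 pending]
  bind d := (c -> c)
step 3: unify (c -> c) ~ List c  [subst: {d:=(c -> c)} | 1 pending]
  clash: (c -> c) vs List c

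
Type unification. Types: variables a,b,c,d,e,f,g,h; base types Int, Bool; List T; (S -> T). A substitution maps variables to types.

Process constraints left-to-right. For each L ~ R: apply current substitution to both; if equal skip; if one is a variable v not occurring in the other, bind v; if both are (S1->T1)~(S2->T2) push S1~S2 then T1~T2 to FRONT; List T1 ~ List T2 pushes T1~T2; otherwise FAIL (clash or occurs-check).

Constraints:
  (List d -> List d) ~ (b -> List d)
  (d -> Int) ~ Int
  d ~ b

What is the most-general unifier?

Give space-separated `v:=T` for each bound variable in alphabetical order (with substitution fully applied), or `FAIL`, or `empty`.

Answer: FAIL

Derivation:
step 1: unify (List d -> List d) ~ (b -> List d)  [subst: {-} | 2 pending]
  -> decompose arrow: push List d~b, List d~List d
step 2: unify List d ~ b  [subst: {-} | 3 pending]
  bind b := List d
step 3: unify List d ~ List d  [subst: {b:=List d} | 2 pending]
  -> identical, skip
step 4: unify (d -> Int) ~ Int  [subst: {b:=List d} | 1 pending]
  clash: (d -> Int) vs Int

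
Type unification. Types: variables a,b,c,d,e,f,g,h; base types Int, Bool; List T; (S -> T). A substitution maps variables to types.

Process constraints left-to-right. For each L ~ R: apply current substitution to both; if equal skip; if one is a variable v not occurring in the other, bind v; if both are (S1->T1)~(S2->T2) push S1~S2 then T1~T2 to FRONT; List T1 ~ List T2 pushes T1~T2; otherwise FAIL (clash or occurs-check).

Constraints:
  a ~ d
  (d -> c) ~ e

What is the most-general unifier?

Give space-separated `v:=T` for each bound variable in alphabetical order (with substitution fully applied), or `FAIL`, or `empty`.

Answer: a:=d e:=(d -> c)

Derivation:
step 1: unify a ~ d  [subst: {-} | 1 pending]
  bind a := d
step 2: unify (d -> c) ~ e  [subst: {a:=d} | 0 pending]
  bind e := (d -> c)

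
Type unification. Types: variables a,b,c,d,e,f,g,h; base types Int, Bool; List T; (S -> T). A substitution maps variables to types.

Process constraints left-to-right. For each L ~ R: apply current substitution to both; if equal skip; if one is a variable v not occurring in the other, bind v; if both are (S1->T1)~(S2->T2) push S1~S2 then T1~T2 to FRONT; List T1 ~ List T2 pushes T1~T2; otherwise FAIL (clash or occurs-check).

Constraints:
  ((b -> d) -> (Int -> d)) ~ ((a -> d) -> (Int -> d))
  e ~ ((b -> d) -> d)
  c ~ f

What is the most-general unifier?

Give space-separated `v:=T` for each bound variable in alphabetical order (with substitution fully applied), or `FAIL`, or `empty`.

Answer: b:=a c:=f e:=((a -> d) -> d)

Derivation:
step 1: unify ((b -> d) -> (Int -> d)) ~ ((a -> d) -> (Int -> d))  [subst: {-} | 2 pending]
  -> decompose arrow: push (b -> d)~(a -> d), (Int -> d)~(Int -> d)
step 2: unify (b -> d) ~ (a -> d)  [subst: {-} | 3 pending]
  -> decompose arrow: push b~a, d~d
step 3: unify b ~ a  [subst: {-} | 4 pending]
  bind b := a
step 4: unify d ~ d  [subst: {b:=a} | 3 pending]
  -> identical, skip
step 5: unify (Int -> d) ~ (Int -> d)  [subst: {b:=a} | 2 pending]
  -> identical, skip
step 6: unify e ~ ((a -> d) -> d)  [subst: {b:=a} | 1 pending]
  bind e := ((a -> d) -> d)
step 7: unify c ~ f  [subst: {b:=a, e:=((a -> d) -> d)} | 0 pending]
  bind c := f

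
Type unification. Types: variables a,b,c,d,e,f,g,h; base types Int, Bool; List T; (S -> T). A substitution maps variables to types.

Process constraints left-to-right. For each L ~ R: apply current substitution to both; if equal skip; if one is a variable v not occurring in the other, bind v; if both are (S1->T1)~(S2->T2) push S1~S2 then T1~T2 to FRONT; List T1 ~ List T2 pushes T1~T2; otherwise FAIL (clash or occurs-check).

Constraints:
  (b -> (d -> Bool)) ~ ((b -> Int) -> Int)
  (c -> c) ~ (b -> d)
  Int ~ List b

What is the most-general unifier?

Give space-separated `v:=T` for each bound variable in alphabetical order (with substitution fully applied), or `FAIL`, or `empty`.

Answer: FAIL

Derivation:
step 1: unify (b -> (d -> Bool)) ~ ((b -> Int) -> Int)  [subst: {-} | 2 pending]
  -> decompose arrow: push b~(b -> Int), (d -> Bool)~Int
step 2: unify b ~ (b -> Int)  [subst: {-} | 3 pending]
  occurs-check fail: b in (b -> Int)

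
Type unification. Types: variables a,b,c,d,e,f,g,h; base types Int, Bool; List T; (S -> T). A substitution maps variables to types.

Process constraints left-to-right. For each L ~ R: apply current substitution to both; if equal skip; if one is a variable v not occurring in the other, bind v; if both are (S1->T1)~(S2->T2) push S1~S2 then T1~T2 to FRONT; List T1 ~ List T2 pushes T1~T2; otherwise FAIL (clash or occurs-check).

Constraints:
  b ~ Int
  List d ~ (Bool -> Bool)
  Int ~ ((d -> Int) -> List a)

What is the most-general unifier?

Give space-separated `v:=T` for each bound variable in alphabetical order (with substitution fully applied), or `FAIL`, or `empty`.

step 1: unify b ~ Int  [subst: {-} | 2 pending]
  bind b := Int
step 2: unify List d ~ (Bool -> Bool)  [subst: {b:=Int} | 1 pending]
  clash: List d vs (Bool -> Bool)

Answer: FAIL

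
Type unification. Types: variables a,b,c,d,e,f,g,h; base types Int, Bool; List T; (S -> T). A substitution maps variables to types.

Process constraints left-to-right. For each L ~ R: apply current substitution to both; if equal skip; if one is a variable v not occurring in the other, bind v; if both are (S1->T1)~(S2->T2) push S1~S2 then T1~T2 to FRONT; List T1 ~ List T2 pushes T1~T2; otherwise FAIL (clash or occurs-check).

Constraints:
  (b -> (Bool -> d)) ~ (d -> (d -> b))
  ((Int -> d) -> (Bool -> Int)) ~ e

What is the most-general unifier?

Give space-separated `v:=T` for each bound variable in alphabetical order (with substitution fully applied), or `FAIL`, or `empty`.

step 1: unify (b -> (Bool -> d)) ~ (d -> (d -> b))  [subst: {-} | 1 pending]
  -> decompose arrow: push b~d, (Bool -> d)~(d -> b)
step 2: unify b ~ d  [subst: {-} | 2 pending]
  bind b := d
step 3: unify (Bool -> d) ~ (d -> d)  [subst: {b:=d} | 1 pending]
  -> decompose arrow: push Bool~d, d~d
step 4: unify Bool ~ d  [subst: {b:=d} | 2 pending]
  bind d := Bool
step 5: unify Bool ~ Bool  [subst: {b:=d, d:=Bool} | 1 pending]
  -> identical, skip
step 6: unify ((Int -> Bool) -> (Bool -> Int)) ~ e  [subst: {b:=d, d:=Bool} | 0 pending]
  bind e := ((Int -> Bool) -> (Bool -> Int))

Answer: b:=Bool d:=Bool e:=((Int -> Bool) -> (Bool -> Int))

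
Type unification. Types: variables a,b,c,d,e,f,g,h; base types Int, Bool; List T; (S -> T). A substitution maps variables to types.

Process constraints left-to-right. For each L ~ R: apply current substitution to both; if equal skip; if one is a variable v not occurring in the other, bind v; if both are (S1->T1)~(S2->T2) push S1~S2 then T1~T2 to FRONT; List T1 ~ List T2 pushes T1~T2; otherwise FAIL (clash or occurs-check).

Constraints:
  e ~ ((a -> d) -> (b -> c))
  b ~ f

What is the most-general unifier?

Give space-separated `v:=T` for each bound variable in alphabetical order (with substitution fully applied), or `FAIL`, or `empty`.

step 1: unify e ~ ((a -> d) -> (b -> c))  [subst: {-} | 1 pending]
  bind e := ((a -> d) -> (b -> c))
step 2: unify b ~ f  [subst: {e:=((a -> d) -> (b -> c))} | 0 pending]
  bind b := f

Answer: b:=f e:=((a -> d) -> (f -> c))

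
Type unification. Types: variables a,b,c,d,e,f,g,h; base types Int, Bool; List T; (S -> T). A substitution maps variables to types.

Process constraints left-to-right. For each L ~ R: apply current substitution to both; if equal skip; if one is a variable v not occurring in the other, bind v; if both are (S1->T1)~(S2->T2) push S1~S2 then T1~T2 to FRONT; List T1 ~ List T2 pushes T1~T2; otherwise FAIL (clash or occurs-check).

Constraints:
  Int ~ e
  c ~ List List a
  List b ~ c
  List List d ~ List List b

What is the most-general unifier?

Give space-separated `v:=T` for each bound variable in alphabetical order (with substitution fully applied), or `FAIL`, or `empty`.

Answer: b:=List a c:=List List a d:=List a e:=Int

Derivation:
step 1: unify Int ~ e  [subst: {-} | 3 pending]
  bind e := Int
step 2: unify c ~ List List a  [subst: {e:=Int} | 2 pending]
  bind c := List List a
step 3: unify List b ~ List List a  [subst: {e:=Int, c:=List List a} | 1 pending]
  -> decompose List: push b~List a
step 4: unify b ~ List a  [subst: {e:=Int, c:=List List a} | 1 pending]
  bind b := List a
step 5: unify List List d ~ List List List a  [subst: {e:=Int, c:=List List a, b:=List a} | 0 pending]
  -> decompose List: push List d~List List a
step 6: unify List d ~ List List a  [subst: {e:=Int, c:=List List a, b:=List a} | 0 pending]
  -> decompose List: push d~List a
step 7: unify d ~ List a  [subst: {e:=Int, c:=List List a, b:=List a} | 0 pending]
  bind d := List a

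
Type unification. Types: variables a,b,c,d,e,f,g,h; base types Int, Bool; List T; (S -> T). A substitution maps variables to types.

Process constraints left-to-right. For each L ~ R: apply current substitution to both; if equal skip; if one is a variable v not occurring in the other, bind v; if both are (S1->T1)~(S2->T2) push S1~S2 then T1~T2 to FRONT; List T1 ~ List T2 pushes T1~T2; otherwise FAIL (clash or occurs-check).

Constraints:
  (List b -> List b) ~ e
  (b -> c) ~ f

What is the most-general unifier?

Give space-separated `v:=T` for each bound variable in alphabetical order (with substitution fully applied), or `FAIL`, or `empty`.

step 1: unify (List b -> List b) ~ e  [subst: {-} | 1 pending]
  bind e := (List b -> List b)
step 2: unify (b -> c) ~ f  [subst: {e:=(List b -> List b)} | 0 pending]
  bind f := (b -> c)

Answer: e:=(List b -> List b) f:=(b -> c)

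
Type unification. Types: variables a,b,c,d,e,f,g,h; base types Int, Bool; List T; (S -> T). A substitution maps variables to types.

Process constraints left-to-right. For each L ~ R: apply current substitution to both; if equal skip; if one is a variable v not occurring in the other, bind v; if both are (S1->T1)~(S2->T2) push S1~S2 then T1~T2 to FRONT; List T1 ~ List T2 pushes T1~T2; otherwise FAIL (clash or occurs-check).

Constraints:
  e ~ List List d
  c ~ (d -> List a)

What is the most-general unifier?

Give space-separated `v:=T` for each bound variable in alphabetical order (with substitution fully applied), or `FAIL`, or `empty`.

Answer: c:=(d -> List a) e:=List List d

Derivation:
step 1: unify e ~ List List d  [subst: {-} | 1 pending]
  bind e := List List d
step 2: unify c ~ (d -> List a)  [subst: {e:=List List d} | 0 pending]
  bind c := (d -> List a)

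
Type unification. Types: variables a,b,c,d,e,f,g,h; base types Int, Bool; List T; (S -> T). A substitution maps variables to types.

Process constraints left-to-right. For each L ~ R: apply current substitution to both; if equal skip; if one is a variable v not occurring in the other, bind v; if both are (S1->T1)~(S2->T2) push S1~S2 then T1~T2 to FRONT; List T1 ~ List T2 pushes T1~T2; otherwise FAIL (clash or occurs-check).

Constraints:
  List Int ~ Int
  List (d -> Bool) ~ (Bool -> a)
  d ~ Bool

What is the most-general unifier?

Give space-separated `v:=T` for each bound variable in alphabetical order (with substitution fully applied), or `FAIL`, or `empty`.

step 1: unify List Int ~ Int  [subst: {-} | 2 pending]
  clash: List Int vs Int

Answer: FAIL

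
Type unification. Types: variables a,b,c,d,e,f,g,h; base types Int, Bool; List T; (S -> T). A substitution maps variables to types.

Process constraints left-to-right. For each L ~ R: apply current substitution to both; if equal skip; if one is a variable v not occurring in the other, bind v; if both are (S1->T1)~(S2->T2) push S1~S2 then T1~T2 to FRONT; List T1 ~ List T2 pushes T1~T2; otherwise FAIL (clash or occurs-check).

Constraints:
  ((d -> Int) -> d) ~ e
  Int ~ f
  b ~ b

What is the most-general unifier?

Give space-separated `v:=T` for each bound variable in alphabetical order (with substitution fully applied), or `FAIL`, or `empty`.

step 1: unify ((d -> Int) -> d) ~ e  [subst: {-} | 2 pending]
  bind e := ((d -> Int) -> d)
step 2: unify Int ~ f  [subst: {e:=((d -> Int) -> d)} | 1 pending]
  bind f := Int
step 3: unify b ~ b  [subst: {e:=((d -> Int) -> d), f:=Int} | 0 pending]
  -> identical, skip

Answer: e:=((d -> Int) -> d) f:=Int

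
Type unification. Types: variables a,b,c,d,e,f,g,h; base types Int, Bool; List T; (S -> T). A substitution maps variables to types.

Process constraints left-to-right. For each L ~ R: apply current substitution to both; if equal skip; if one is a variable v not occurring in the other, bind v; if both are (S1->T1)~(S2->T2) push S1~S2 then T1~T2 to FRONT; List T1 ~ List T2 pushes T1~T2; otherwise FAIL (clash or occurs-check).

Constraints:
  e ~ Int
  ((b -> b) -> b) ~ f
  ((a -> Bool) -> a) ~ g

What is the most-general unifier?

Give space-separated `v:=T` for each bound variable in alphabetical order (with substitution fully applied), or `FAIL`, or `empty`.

step 1: unify e ~ Int  [subst: {-} | 2 pending]
  bind e := Int
step 2: unify ((b -> b) -> b) ~ f  [subst: {e:=Int} | 1 pending]
  bind f := ((b -> b) -> b)
step 3: unify ((a -> Bool) -> a) ~ g  [subst: {e:=Int, f:=((b -> b) -> b)} | 0 pending]
  bind g := ((a -> Bool) -> a)

Answer: e:=Int f:=((b -> b) -> b) g:=((a -> Bool) -> a)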